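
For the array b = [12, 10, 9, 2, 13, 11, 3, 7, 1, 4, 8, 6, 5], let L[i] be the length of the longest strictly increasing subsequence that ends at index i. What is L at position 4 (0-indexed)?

dp[i] = 1 + max{dp[j] : j<i, b[j]<b[i]} (or 1 if no such j):
i:      0  1  2  3  4  5  6  7  8  9 10 11 12
b[i]:  12 10  9  2 13 11  3  7  1  4  8  6  5
dp:     1  1  1  1  2  2  2  3  1  3  4  4  4
At index 4 the value is 2.

2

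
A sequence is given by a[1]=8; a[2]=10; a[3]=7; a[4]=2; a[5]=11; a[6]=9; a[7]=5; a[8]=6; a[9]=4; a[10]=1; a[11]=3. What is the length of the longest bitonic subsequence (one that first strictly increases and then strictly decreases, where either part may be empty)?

7

inc[i] = longest strictly increasing subsequence ending at i; dec[i] = longest strictly decreasing subsequence starting at i:
i:      1  2  3  4  5  6  7  8  9 10 11
a[i]:   8 10  7  2 11  9  5  6  4  1  3
inc:    1  2  1  1  3  2  2  3  2  1  2
dec:    5  5  4  2  5  4  3  3  2  1  1
Best peak at i=5 (value 11): inc=3, dec=5, length 3+5−1 = 7.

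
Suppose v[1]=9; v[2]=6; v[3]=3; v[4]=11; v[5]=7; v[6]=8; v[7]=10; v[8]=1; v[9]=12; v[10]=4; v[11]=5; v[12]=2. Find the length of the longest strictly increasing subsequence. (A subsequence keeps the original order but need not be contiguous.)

5

Track the smallest tail for each achievable length (strict):
9 → extends → [9]
6 → replaces 9 → [6]
3 → replaces 6 → [3]
11 → extends → [3, 11]
7 → replaces 11 → [3, 7]
8 → extends → [3, 7, 8]
10 → extends → [3, 7, 8, 10]
1 → replaces 3 → [1, 7, 8, 10]
12 → extends → [1, 7, 8, 10, 12]
4 → replaces 7 → [1, 4, 8, 10, 12]
5 → replaces 8 → [1, 4, 5, 10, 12]
2 → replaces 4 → [1, 2, 5, 10, 12]
Five tails, so the longest strictly increasing subsequence has length 5 (e.g. 6, 7, 8, 10, 12).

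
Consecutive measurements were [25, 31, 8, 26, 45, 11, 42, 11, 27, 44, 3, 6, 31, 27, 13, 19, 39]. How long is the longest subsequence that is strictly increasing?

5

Let dp[i] be the length of the longest such subsequence ending at index i:
i:      1  2  3  4  5  6  7  8  9 10 11 12 13 14 15 16 17
a[i]:  25 31  8 26 45 11 42 11 27 44  3  6 31 27 13 19 39
dp:     1  2  1  2  3  2  3  2  3  4  1  2  4  3  3  4  5
Maximum dp value is 5.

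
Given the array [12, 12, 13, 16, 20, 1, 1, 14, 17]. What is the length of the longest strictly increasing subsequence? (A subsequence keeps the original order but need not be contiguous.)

Track the smallest tail for each achievable length (strict):
12 → extends → [12]
12 → already a tail → [12]
13 → extends → [12, 13]
16 → extends → [12, 13, 16]
20 → extends → [12, 13, 16, 20]
1 → replaces 12 → [1, 13, 16, 20]
1 → already a tail → [1, 13, 16, 20]
14 → replaces 16 → [1, 13, 14, 20]
17 → replaces 20 → [1, 13, 14, 17]
Four tails, so the longest strictly increasing subsequence has length 4 (e.g. 12, 13, 16, 20).

4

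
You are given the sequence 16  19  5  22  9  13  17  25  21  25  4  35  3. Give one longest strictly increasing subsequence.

5, 9, 13, 17, 21, 25, 35

Patience tails give the LIS length; then backtrack through the dp parents:
16 → extends → [16]
19 → extends → [16, 19]
5 → replaces 16 → [5, 19]
22 → extends → [5, 19, 22]
9 → replaces 19 → [5, 9, 22]
13 → replaces 22 → [5, 9, 13]
17 → extends → [5, 9, 13, 17]
25 → extends → [5, 9, 13, 17, 25]
21 → replaces 25 → [5, 9, 13, 17, 21]
25 → extends → [5, 9, 13, 17, 21, 25]
4 → replaces 5 → [4, 9, 13, 17, 21, 25]
35 → extends → [4, 9, 13, 17, 21, 25, 35]
3 → replaces 4 → [3, 9, 13, 17, 21, 25, 35]
Length 7; one witness is 5, 9, 13, 17, 21, 25, 35.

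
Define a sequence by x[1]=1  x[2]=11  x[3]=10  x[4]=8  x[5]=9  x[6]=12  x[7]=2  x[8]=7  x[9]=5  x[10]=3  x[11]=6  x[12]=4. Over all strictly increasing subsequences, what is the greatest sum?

30

Let S[i] be the best sum of a strictly increasing subsequence ending at i:
i:      1  2  3  4  5  6  7  8  9 10 11 12
x[i]:   1 11 10  8  9 12  2  7  5  3  6  4
S:      1 12 11  9 18 30  3 10  8  6 14 10
Maximum is 30 (e.g. 1 + 8 + 9 + 12).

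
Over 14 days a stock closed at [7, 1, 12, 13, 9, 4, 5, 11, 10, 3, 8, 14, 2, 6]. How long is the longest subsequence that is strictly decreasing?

5

Let dp[i] be the longest strictly decreasing subsequence ending at i:
i:      1  2  3  4  5  6  7  8  9 10 11 12 13 14
a[i]:   7  1 12 13  9  4  5 11 10  3  8 14  2  6
dp:     1  2  1  1  2  3  3  2  3  4  4  1  5  5
Maximum is 5.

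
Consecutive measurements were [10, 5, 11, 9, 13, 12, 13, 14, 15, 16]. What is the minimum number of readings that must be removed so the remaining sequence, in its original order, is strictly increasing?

Fewest deletions = n − (longest strictly increasing subsequence).
Patience tails:
10 → extends → [10]
5 → replaces 10 → [5]
11 → extends → [5, 11]
9 → replaces 11 → [5, 9]
13 → extends → [5, 9, 13]
12 → replaces 13 → [5, 9, 12]
13 → extends → [5, 9, 12, 13]
14 → extends → [5, 9, 12, 13, 14]
15 → extends → [5, 9, 12, 13, 14, 15]
16 → extends → [5, 9, 12, 13, 14, 15, 16]
Longest strictly increasing subsequence has length 7, so deletions = 10 − 7 = 3.

3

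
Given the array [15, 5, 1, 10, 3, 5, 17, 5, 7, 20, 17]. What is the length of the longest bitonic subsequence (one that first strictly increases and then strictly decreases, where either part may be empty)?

6

inc[i] = longest strictly increasing subsequence ending at i; dec[i] = longest strictly decreasing subsequence starting at i:
i:      1  2  3  4  5  6  7  8  9 10 11
a[i]:  15  5  1 10  3  5 17  5  7 20 17
inc:    1  1  1  2  2  3  4  3  4  5  5
dec:    3  2  1  2  1  1  2  1  1  2  1
Best peak at i=10 (value 20): inc=5, dec=2, length 5+2−1 = 6.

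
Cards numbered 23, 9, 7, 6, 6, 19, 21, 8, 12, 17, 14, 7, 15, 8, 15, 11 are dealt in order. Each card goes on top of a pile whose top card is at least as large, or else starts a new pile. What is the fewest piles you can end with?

5

Place each on the leftmost legal pile:
23 → new pile 1 (tops now [23])
9 → pile 1 (tops now [9])
7 → pile 1 (tops now [7])
6 → pile 1 (tops now [6])
6 → pile 1 (tops now [6])
19 → new pile 2 (tops now [6, 19])
21 → new pile 3 (tops now [6, 19, 21])
8 → pile 2 (tops now [6, 8, 21])
12 → pile 3 (tops now [6, 8, 12])
17 → new pile 4 (tops now [6, 8, 12, 17])
14 → pile 4 (tops now [6, 8, 12, 14])
7 → pile 2 (tops now [6, 7, 12, 14])
15 → new pile 5 (tops now [6, 7, 12, 14, 15])
8 → pile 3 (tops now [6, 7, 8, 14, 15])
15 → pile 5 (tops now [6, 7, 8, 14, 15])
11 → pile 4 (tops now [6, 7, 8, 11, 15])
Five piles.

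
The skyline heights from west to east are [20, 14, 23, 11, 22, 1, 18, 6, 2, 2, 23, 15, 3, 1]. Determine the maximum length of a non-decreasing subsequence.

4

Track the smallest tail for each achievable length (allowing ties):
20 → extends → [20]
14 → replaces 20 → [14]
23 → extends → [14, 23]
11 → replaces 14 → [11, 23]
22 → replaces 23 → [11, 22]
1 → replaces 11 → [1, 22]
18 → replaces 22 → [1, 18]
6 → replaces 18 → [1, 6]
2 → replaces 6 → [1, 2]
2 → extends → [1, 2, 2]
23 → extends → [1, 2, 2, 23]
15 → replaces 23 → [1, 2, 2, 15]
3 → replaces 15 → [1, 2, 2, 3]
1 → replaces 2 → [1, 1, 2, 3]
Four tails, so the longest non-decreasing subsequence has length 4 (e.g. 1, 2, 2, 23).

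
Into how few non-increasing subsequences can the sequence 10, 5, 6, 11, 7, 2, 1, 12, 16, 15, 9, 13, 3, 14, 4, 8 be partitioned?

6

Place each on the leftmost legal pile:
10 → new pile 1 (tops now [10])
5 → pile 1 (tops now [5])
6 → new pile 2 (tops now [5, 6])
11 → new pile 3 (tops now [5, 6, 11])
7 → pile 3 (tops now [5, 6, 7])
2 → pile 1 (tops now [2, 6, 7])
1 → pile 1 (tops now [1, 6, 7])
12 → new pile 4 (tops now [1, 6, 7, 12])
16 → new pile 5 (tops now [1, 6, 7, 12, 16])
15 → pile 5 (tops now [1, 6, 7, 12, 15])
9 → pile 4 (tops now [1, 6, 7, 9, 15])
13 → pile 5 (tops now [1, 6, 7, 9, 13])
3 → pile 2 (tops now [1, 3, 7, 9, 13])
14 → new pile 6 (tops now [1, 3, 7, 9, 13, 14])
4 → pile 3 (tops now [1, 3, 4, 9, 13, 14])
8 → pile 4 (tops now [1, 3, 4, 8, 13, 14])
Six piles.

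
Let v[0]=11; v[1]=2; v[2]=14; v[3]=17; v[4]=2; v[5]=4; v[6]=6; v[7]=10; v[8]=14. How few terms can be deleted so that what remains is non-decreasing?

Fewest deletions = n − (longest non-decreasing subsequence).
Patience tails:
11 → extends → [11]
2 → replaces 11 → [2]
14 → extends → [2, 14]
17 → extends → [2, 14, 17]
2 → replaces 14 → [2, 2, 17]
4 → replaces 17 → [2, 2, 4]
6 → extends → [2, 2, 4, 6]
10 → extends → [2, 2, 4, 6, 10]
14 → extends → [2, 2, 4, 6, 10, 14]
Longest non-decreasing subsequence has length 6, so deletions = 9 − 6 = 3.

3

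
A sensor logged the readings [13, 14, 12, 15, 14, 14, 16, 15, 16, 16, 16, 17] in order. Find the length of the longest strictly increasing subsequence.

Track the smallest tail for each achievable length (strict):
13 → extends → [13]
14 → extends → [13, 14]
12 → replaces 13 → [12, 14]
15 → extends → [12, 14, 15]
14 → already a tail → [12, 14, 15]
14 → already a tail → [12, 14, 15]
16 → extends → [12, 14, 15, 16]
15 → already a tail → [12, 14, 15, 16]
16 → already a tail → [12, 14, 15, 16]
16 → already a tail → [12, 14, 15, 16]
16 → already a tail → [12, 14, 15, 16]
17 → extends → [12, 14, 15, 16, 17]
Five tails, so the longest strictly increasing subsequence has length 5 (e.g. 13, 14, 15, 16, 17).

5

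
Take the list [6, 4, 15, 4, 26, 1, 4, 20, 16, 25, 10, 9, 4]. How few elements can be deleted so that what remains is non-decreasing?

8

Fewest deletions = n − (longest non-decreasing subsequence).
Patience tails:
6 → extends → [6]
4 → replaces 6 → [4]
15 → extends → [4, 15]
4 → replaces 15 → [4, 4]
26 → extends → [4, 4, 26]
1 → replaces 4 → [1, 4, 26]
4 → replaces 26 → [1, 4, 4]
20 → extends → [1, 4, 4, 20]
16 → replaces 20 → [1, 4, 4, 16]
25 → extends → [1, 4, 4, 16, 25]
10 → replaces 16 → [1, 4, 4, 10, 25]
9 → replaces 10 → [1, 4, 4, 9, 25]
4 → replaces 9 → [1, 4, 4, 4, 25]
Longest non-decreasing subsequence has length 5, so deletions = 13 − 5 = 8.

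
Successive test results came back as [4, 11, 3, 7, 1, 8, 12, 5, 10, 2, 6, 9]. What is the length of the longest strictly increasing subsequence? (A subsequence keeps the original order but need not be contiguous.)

Track the smallest tail for each achievable length (strict):
4 → extends → [4]
11 → extends → [4, 11]
3 → replaces 4 → [3, 11]
7 → replaces 11 → [3, 7]
1 → replaces 3 → [1, 7]
8 → extends → [1, 7, 8]
12 → extends → [1, 7, 8, 12]
5 → replaces 7 → [1, 5, 8, 12]
10 → replaces 12 → [1, 5, 8, 10]
2 → replaces 5 → [1, 2, 8, 10]
6 → replaces 8 → [1, 2, 6, 10]
9 → replaces 10 → [1, 2, 6, 9]
Four tails, so the longest strictly increasing subsequence has length 4 (e.g. 4, 7, 8, 12).

4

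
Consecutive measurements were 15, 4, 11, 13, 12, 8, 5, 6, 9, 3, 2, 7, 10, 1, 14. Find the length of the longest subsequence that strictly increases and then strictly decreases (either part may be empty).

inc[i] = longest strictly increasing subsequence ending at i; dec[i] = longest strictly decreasing subsequence starting at i:
i:      1  2  3  4  5  6  7  8  9 10 11 12 13 14 15
a[i]:  15  4 11 13 12  8  5  6  9  3  2  7 10  1 14
inc:    1  1  2  3  3  2  2  3  4  1  1  4  5  1  6
dec:    8  4  6  7  6  5  4  4  4  3  2  2  2  1  1
Best peak at i=4 (value 13): inc=3, dec=7, length 3+7−1 = 9.

9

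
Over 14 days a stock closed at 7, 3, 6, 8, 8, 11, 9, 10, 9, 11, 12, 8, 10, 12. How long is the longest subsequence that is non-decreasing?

9

Track the smallest tail for each achievable length (allowing ties):
7 → extends → [7]
3 → replaces 7 → [3]
6 → extends → [3, 6]
8 → extends → [3, 6, 8]
8 → extends → [3, 6, 8, 8]
11 → extends → [3, 6, 8, 8, 11]
9 → replaces 11 → [3, 6, 8, 8, 9]
10 → extends → [3, 6, 8, 8, 9, 10]
9 → replaces 10 → [3, 6, 8, 8, 9, 9]
11 → extends → [3, 6, 8, 8, 9, 9, 11]
12 → extends → [3, 6, 8, 8, 9, 9, 11, 12]
8 → replaces 9 → [3, 6, 8, 8, 8, 9, 11, 12]
10 → replaces 11 → [3, 6, 8, 8, 8, 9, 10, 12]
12 → extends → [3, 6, 8, 8, 8, 9, 10, 12, 12]
Nine tails, so the longest non-decreasing subsequence has length 9 (e.g. 3, 6, 8, 8, 9, 10, 11, 12, 12).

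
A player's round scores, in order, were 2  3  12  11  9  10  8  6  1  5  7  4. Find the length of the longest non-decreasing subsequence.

Track the smallest tail for each achievable length (allowing ties):
2 → extends → [2]
3 → extends → [2, 3]
12 → extends → [2, 3, 12]
11 → replaces 12 → [2, 3, 11]
9 → replaces 11 → [2, 3, 9]
10 → extends → [2, 3, 9, 10]
8 → replaces 9 → [2, 3, 8, 10]
6 → replaces 8 → [2, 3, 6, 10]
1 → replaces 2 → [1, 3, 6, 10]
5 → replaces 6 → [1, 3, 5, 10]
7 → replaces 10 → [1, 3, 5, 7]
4 → replaces 5 → [1, 3, 4, 7]
Four tails, so the longest non-decreasing subsequence has length 4 (e.g. 2, 3, 9, 10).

4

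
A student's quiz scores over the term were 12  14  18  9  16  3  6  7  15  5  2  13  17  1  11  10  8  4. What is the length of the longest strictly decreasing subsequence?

Negate each value so 'decreasing' becomes 'increasing', then run patience tails on the negated sequence:
-12 → extends → [-12]
-14 → replaces -12 → [-14]
-18 → replaces -14 → [-18]
-9 → extends → [-18, -9]
-16 → replaces -9 → [-18, -16]
-3 → extends → [-18, -16, -3]
-6 → replaces -3 → [-18, -16, -6]
-7 → replaces -6 → [-18, -16, -7]
-15 → replaces -7 → [-18, -16, -15]
-5 → extends → [-18, -16, -15, -5]
-2 → extends → [-18, -16, -15, -5, -2]
-13 → replaces -5 → [-18, -16, -15, -13, -2]
-17 → replaces -16 → [-18, -17, -15, -13, -2]
-1 → extends → [-18, -17, -15, -13, -2, -1]
-11 → replaces -2 → [-18, -17, -15, -13, -11, -1]
-10 → replaces -1 → [-18, -17, -15, -13, -11, -10]
-8 → extends → [-18, -17, -15, -13, -11, -10, -8]
-4 → extends → [-18, -17, -15, -13, -11, -10, -8, -4]
Eight tails, so the longest strictly decreasing subsequence of the original has length 8.

8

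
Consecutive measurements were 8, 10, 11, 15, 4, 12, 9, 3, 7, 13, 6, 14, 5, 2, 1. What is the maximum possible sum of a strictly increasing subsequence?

68

Let S[i] be the best sum of a strictly increasing subsequence ending at i:
i:      1  2  3  4  5  6  7  8  9 10 11 12 13 14 15
a[i]:   8 10 11 15  4 12  9  3  7 13  6 14  5  2  1
S:      8 18 29 44  4 41 17  3 11 54 10 68  9  2  1
Maximum is 68 (e.g. 8 + 10 + 11 + 12 + 13 + 14).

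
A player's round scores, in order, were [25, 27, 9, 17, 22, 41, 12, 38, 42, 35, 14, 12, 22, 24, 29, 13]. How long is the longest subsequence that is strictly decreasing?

Let dp[i] be the longest strictly decreasing subsequence ending at i:
i:      1  2  3  4  5  6  7  8  9 10 11 12 13 14 15 16
a[i]:  25 27  9 17 22 41 12 38 42 35 14 12 22 24 29 13
dp:     1  1  2  2  2  1  3  2  1  3  4  5  4  4  4  5
Maximum is 5.

5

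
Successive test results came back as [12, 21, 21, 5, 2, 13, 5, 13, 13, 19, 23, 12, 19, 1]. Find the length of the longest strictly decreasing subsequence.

4

Let dp[i] be the longest strictly decreasing subsequence ending at i:
i:      1  2  3  4  5  6  7  8  9 10 11 12 13 14
a[i]:  12 21 21  5  2 13  5 13 13 19 23 12 19  1
dp:     1  1  1  2  3  2  3  2  2  2  1  3  2  4
Maximum is 4.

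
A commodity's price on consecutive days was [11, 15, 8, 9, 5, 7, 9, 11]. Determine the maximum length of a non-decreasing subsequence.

4

Let dp[i] be the length of the longest such subsequence ending at index i:
i:      1  2  3  4  5  6  7  8
a[i]:  11 15  8  9  5  7  9 11
dp:     1  2  1  2  1  2  3  4
Maximum dp value is 4.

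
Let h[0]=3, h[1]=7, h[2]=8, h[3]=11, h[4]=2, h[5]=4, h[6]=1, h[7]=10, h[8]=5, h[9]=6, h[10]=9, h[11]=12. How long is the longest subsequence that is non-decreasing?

6

Let dp[i] be the length of the longest such subsequence ending at index i:
i:      0  1  2  3  4  5  6  7  8  9 10 11
h[i]:   3  7  8 11  2  4  1 10  5  6  9 12
dp:     1  2  3  4  1  2  1  4  3  4  5  6
Maximum dp value is 6.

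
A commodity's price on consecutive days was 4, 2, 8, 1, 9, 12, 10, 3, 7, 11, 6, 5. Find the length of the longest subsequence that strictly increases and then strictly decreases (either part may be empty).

inc[i] = longest strictly increasing subsequence ending at i; dec[i] = longest strictly decreasing subsequence starting at i:
i:      1  2  3  4  5  6  7  8  9 10 11 12
a[i]:   4  2  8  1  9 12 10  3  7 11  6  5
inc:    1  1  2  1  3  4  4  2  3  5  3  3
dec:    3  2  4  1  4  5  4  1  3  3  2  1
Best peak at i=6 (value 12): inc=4, dec=5, length 4+5−1 = 8.

8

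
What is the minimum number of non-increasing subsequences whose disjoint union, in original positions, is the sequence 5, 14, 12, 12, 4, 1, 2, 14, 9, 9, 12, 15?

5

The minimum number of non-increasing subsequences covering a sequence equals the length of its longest strictly increasing subsequence.
LIS length is 5 (e.g. 1, 2, 9, 12, 15), so 5 piles are needed.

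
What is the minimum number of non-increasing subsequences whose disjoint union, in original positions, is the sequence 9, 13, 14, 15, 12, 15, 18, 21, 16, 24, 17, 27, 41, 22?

9

The minimum number of non-increasing subsequences covering a sequence equals the length of its longest strictly increasing subsequence.
LIS length is 9 (e.g. 9, 13, 14, 15, 18, 21, 24, 27, 41), so 9 piles are needed.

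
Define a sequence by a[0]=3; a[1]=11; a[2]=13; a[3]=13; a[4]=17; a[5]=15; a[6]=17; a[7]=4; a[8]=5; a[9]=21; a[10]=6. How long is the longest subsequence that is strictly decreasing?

3

Negate each value so 'decreasing' becomes 'increasing', then run patience tails on the negated sequence:
-3 → extends → [-3]
-11 → replaces -3 → [-11]
-13 → replaces -11 → [-13]
-13 → already a tail → [-13]
-17 → replaces -13 → [-17]
-15 → extends → [-17, -15]
-17 → already a tail → [-17, -15]
-4 → extends → [-17, -15, -4]
-5 → replaces -4 → [-17, -15, -5]
-21 → replaces -17 → [-21, -15, -5]
-6 → replaces -5 → [-21, -15, -6]
Three tails, so the longest strictly decreasing subsequence of the original has length 3.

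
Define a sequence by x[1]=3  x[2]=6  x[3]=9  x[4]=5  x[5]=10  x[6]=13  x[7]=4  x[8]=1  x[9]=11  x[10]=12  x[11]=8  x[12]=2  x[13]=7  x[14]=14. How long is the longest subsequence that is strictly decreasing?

Let dp[i] be the longest strictly decreasing subsequence ending at i:
i:      1  2  3  4  5  6  7  8  9 10 11 12 13 14
x[i]:   3  6  9  5 10 13  4  1 11 12  8  2  7 14
dp:     1  1  1  2  1  1  3  4  2  2  3  4  4  1
Maximum is 4.

4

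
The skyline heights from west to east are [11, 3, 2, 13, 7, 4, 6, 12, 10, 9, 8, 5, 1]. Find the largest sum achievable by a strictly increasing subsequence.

Let S[i] be the best sum of a strictly increasing subsequence ending at i:
i:      1  2  3  4  5  6  7  8  9 10 11 12 13
a[i]:  11  3  2 13  7  4  6 12 10  9  8  5  1
S:     11  3  2 24 10  7 13 25 23 22 21 12  1
Maximum is 25 (e.g. 3 + 4 + 6 + 12).

25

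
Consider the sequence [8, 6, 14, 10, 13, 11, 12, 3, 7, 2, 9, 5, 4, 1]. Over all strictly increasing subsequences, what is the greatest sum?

41

Let S[i] be the best sum of a strictly increasing subsequence ending at i:
i:      1  2  3  4  5  6  7  8  9 10 11 12 13 14
a[i]:   8  6 14 10 13 11 12  3  7  2  9  5  4  1
S:      8  6 22 18 31 29 41  3 13  2 22  8  7  1
Maximum is 41 (e.g. 8 + 10 + 11 + 12).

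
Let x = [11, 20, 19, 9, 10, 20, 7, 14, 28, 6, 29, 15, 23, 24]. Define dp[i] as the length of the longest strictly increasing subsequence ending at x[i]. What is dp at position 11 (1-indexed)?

5

dp[i] = 1 + max{dp[j] : j<i, x[j]<x[i]} (or 1 if no such j):
i:      1  2  3  4  5  6  7  8  9 10 11 12 13 14
x[i]:  11 20 19  9 10 20  7 14 28  6 29 15 23 24
dp:     1  2  2  1  2  3  1  3  4  1  5  4  5  6
At index 11 the value is 5.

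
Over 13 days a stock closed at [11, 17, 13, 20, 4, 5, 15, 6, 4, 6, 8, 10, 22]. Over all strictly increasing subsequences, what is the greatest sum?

70

Let S[i] be the best sum of a strictly increasing subsequence ending at i:
i:      1  2  3  4  5  6  7  8  9 10 11 12 13
a[i]:  11 17 13 20  4  5 15  6  4  6  8 10 22
S:     11 28 24 48  4  9 39 15  4 15 23 33 70
Maximum is 70 (e.g. 11 + 17 + 20 + 22).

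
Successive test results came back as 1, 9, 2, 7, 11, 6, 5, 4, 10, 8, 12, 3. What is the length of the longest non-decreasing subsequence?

5

Track the smallest tail for each achievable length (allowing ties):
1 → extends → [1]
9 → extends → [1, 9]
2 → replaces 9 → [1, 2]
7 → extends → [1, 2, 7]
11 → extends → [1, 2, 7, 11]
6 → replaces 7 → [1, 2, 6, 11]
5 → replaces 6 → [1, 2, 5, 11]
4 → replaces 5 → [1, 2, 4, 11]
10 → replaces 11 → [1, 2, 4, 10]
8 → replaces 10 → [1, 2, 4, 8]
12 → extends → [1, 2, 4, 8, 12]
3 → replaces 4 → [1, 2, 3, 8, 12]
Five tails, so the longest non-decreasing subsequence has length 5 (e.g. 1, 2, 7, 11, 12).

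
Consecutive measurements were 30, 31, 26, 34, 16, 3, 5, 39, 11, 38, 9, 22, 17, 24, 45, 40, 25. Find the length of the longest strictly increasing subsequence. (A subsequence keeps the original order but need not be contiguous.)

Track the smallest tail for each achievable length (strict):
30 → extends → [30]
31 → extends → [30, 31]
26 → replaces 30 → [26, 31]
34 → extends → [26, 31, 34]
16 → replaces 26 → [16, 31, 34]
3 → replaces 16 → [3, 31, 34]
5 → replaces 31 → [3, 5, 34]
39 → extends → [3, 5, 34, 39]
11 → replaces 34 → [3, 5, 11, 39]
38 → replaces 39 → [3, 5, 11, 38]
9 → replaces 11 → [3, 5, 9, 38]
22 → replaces 38 → [3, 5, 9, 22]
17 → replaces 22 → [3, 5, 9, 17]
24 → extends → [3, 5, 9, 17, 24]
45 → extends → [3, 5, 9, 17, 24, 45]
40 → replaces 45 → [3, 5, 9, 17, 24, 40]
25 → replaces 40 → [3, 5, 9, 17, 24, 25]
Six tails, so the longest strictly increasing subsequence has length 6 (e.g. 3, 5, 11, 22, 24, 45).

6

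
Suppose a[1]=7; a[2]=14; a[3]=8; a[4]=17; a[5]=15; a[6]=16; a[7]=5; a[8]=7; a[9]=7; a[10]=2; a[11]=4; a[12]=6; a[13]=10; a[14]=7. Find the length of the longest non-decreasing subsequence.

4

Track the smallest tail for each achievable length (allowing ties):
7 → extends → [7]
14 → extends → [7, 14]
8 → replaces 14 → [7, 8]
17 → extends → [7, 8, 17]
15 → replaces 17 → [7, 8, 15]
16 → extends → [7, 8, 15, 16]
5 → replaces 7 → [5, 8, 15, 16]
7 → replaces 8 → [5, 7, 15, 16]
7 → replaces 15 → [5, 7, 7, 16]
2 → replaces 5 → [2, 7, 7, 16]
4 → replaces 7 → [2, 4, 7, 16]
6 → replaces 7 → [2, 4, 6, 16]
10 → replaces 16 → [2, 4, 6, 10]
7 → replaces 10 → [2, 4, 6, 7]
Four tails, so the longest non-decreasing subsequence has length 4 (e.g. 7, 14, 15, 16).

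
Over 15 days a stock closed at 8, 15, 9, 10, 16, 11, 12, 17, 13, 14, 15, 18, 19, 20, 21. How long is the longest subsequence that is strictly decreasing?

Negate each value so 'decreasing' becomes 'increasing', then run patience tails on the negated sequence:
-8 → extends → [-8]
-15 → replaces -8 → [-15]
-9 → extends → [-15, -9]
-10 → replaces -9 → [-15, -10]
-16 → replaces -15 → [-16, -10]
-11 → replaces -10 → [-16, -11]
-12 → replaces -11 → [-16, -12]
-17 → replaces -16 → [-17, -12]
-13 → replaces -12 → [-17, -13]
-14 → replaces -13 → [-17, -14]
-15 → replaces -14 → [-17, -15]
-18 → replaces -17 → [-18, -15]
-19 → replaces -18 → [-19, -15]
-20 → replaces -19 → [-20, -15]
-21 → replaces -20 → [-21, -15]
Two tails, so the longest strictly decreasing subsequence of the original has length 2.

2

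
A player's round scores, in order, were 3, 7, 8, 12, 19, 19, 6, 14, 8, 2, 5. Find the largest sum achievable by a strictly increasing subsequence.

Let S[i] be the best sum of a strictly increasing subsequence ending at i:
i:      1  2  3  4  5  6  7  8  9 10 11
a[i]:   3  7  8 12 19 19  6 14  8  2  5
S:      3 10 18 30 49 49  9 44 18  2  8
Maximum is 49 (e.g. 3 + 7 + 8 + 12 + 19).

49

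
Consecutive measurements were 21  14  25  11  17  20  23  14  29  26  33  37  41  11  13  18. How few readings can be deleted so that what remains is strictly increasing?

8

Fewest deletions = n − (longest strictly increasing subsequence).
i:      1  2  3  4  5  6  7  8  9 10 11 12 13 14 15 16
a[i]:  21 14 25 11 17 20 23 14 29 26 33 37 41 11 13 18
dp:     1  1  2  1  2  3  4  2  5  5  6  7  8  1  2  3
max dp = 8, so deletions = 16 − 8 = 8.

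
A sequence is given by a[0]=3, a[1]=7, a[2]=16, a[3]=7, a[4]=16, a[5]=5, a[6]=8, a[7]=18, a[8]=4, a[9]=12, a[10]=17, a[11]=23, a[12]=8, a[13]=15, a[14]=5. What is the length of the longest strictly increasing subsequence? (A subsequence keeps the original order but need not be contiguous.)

Track the smallest tail for each achievable length (strict):
3 → extends → [3]
7 → extends → [3, 7]
16 → extends → [3, 7, 16]
7 → already a tail → [3, 7, 16]
16 → already a tail → [3, 7, 16]
5 → replaces 7 → [3, 5, 16]
8 → replaces 16 → [3, 5, 8]
18 → extends → [3, 5, 8, 18]
4 → replaces 5 → [3, 4, 8, 18]
12 → replaces 18 → [3, 4, 8, 12]
17 → extends → [3, 4, 8, 12, 17]
23 → extends → [3, 4, 8, 12, 17, 23]
8 → already a tail → [3, 4, 8, 12, 17, 23]
15 → replaces 17 → [3, 4, 8, 12, 15, 23]
5 → replaces 8 → [3, 4, 5, 12, 15, 23]
Six tails, so the longest strictly increasing subsequence has length 6 (e.g. 3, 7, 8, 12, 17, 23).

6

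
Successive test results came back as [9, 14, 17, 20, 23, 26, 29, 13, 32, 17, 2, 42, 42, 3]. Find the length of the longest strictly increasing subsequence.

9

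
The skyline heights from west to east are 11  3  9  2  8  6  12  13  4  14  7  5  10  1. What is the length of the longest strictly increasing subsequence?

Track the smallest tail for each achievable length (strict):
11 → extends → [11]
3 → replaces 11 → [3]
9 → extends → [3, 9]
2 → replaces 3 → [2, 9]
8 → replaces 9 → [2, 8]
6 → replaces 8 → [2, 6]
12 → extends → [2, 6, 12]
13 → extends → [2, 6, 12, 13]
4 → replaces 6 → [2, 4, 12, 13]
14 → extends → [2, 4, 12, 13, 14]
7 → replaces 12 → [2, 4, 7, 13, 14]
5 → replaces 7 → [2, 4, 5, 13, 14]
10 → replaces 13 → [2, 4, 5, 10, 14]
1 → replaces 2 → [1, 4, 5, 10, 14]
Five tails, so the longest strictly increasing subsequence has length 5 (e.g. 3, 9, 12, 13, 14).

5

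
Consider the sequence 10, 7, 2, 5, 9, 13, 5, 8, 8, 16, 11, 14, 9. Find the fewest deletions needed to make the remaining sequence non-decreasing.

6

Fewest deletions = n − (longest non-decreasing subsequence).
i:      1  2  3  4  5  6  7  8  9 10 11 12 13
a[i]:  10  7  2  5  9 13  5  8  8 16 11 14  9
dp:     1  1  1  2  3  4  3  4  5  6  6  7  6
max dp = 7, so deletions = 13 − 7 = 6.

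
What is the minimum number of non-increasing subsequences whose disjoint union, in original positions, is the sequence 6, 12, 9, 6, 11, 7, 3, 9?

3

The minimum number of non-increasing subsequences covering a sequence equals the length of its longest strictly increasing subsequence.
LIS length is 3 (e.g. 6, 9, 11), so 3 piles are needed.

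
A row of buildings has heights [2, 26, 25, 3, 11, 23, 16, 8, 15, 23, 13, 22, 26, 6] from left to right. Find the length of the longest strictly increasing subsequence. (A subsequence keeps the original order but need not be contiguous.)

Track the smallest tail for each achievable length (strict):
2 → extends → [2]
26 → extends → [2, 26]
25 → replaces 26 → [2, 25]
3 → replaces 25 → [2, 3]
11 → extends → [2, 3, 11]
23 → extends → [2, 3, 11, 23]
16 → replaces 23 → [2, 3, 11, 16]
8 → replaces 11 → [2, 3, 8, 16]
15 → replaces 16 → [2, 3, 8, 15]
23 → extends → [2, 3, 8, 15, 23]
13 → replaces 15 → [2, 3, 8, 13, 23]
22 → replaces 23 → [2, 3, 8, 13, 22]
26 → extends → [2, 3, 8, 13, 22, 26]
6 → replaces 8 → [2, 3, 6, 13, 22, 26]
Six tails, so the longest strictly increasing subsequence has length 6 (e.g. 2, 3, 11, 16, 23, 26).

6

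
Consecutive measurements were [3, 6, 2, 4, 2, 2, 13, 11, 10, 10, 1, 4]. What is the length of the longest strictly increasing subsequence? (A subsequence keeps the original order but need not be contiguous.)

3

Track the smallest tail for each achievable length (strict):
3 → extends → [3]
6 → extends → [3, 6]
2 → replaces 3 → [2, 6]
4 → replaces 6 → [2, 4]
2 → already a tail → [2, 4]
2 → already a tail → [2, 4]
13 → extends → [2, 4, 13]
11 → replaces 13 → [2, 4, 11]
10 → replaces 11 → [2, 4, 10]
10 → already a tail → [2, 4, 10]
1 → replaces 2 → [1, 4, 10]
4 → already a tail → [1, 4, 10]
Three tails, so the longest strictly increasing subsequence has length 3 (e.g. 3, 6, 13).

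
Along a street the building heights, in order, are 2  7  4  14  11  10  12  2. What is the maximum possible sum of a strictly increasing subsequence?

32

Let S[i] be the best sum of a strictly increasing subsequence ending at i:
i:      1  2  3  4  5  6  7  8
a[i]:   2  7  4 14 11 10 12  2
S:      2  9  6 23 20 19 32  2
Maximum is 32 (e.g. 2 + 7 + 11 + 12).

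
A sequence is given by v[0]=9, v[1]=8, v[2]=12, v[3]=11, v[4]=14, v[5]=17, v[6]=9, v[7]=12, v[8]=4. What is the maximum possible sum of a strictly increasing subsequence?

52

Let S[i] be the best sum of a strictly increasing subsequence ending at i:
i:      0  1  2  3  4  5  6  7  8
v[i]:   9  8 12 11 14 17  9 12  4
S:      9  8 21 20 35 52 17 32  4
Maximum is 52 (e.g. 9 + 12 + 14 + 17).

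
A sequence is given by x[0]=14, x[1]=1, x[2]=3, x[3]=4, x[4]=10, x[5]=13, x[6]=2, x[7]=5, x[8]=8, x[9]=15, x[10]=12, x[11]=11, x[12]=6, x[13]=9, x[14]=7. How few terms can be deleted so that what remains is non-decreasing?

Fewest deletions = n − (longest non-decreasing subsequence).
Patience tails:
14 → extends → [14]
1 → replaces 14 → [1]
3 → extends → [1, 3]
4 → extends → [1, 3, 4]
10 → extends → [1, 3, 4, 10]
13 → extends → [1, 3, 4, 10, 13]
2 → replaces 3 → [1, 2, 4, 10, 13]
5 → replaces 10 → [1, 2, 4, 5, 13]
8 → replaces 13 → [1, 2, 4, 5, 8]
15 → extends → [1, 2, 4, 5, 8, 15]
12 → replaces 15 → [1, 2, 4, 5, 8, 12]
11 → replaces 12 → [1, 2, 4, 5, 8, 11]
6 → replaces 8 → [1, 2, 4, 5, 6, 11]
9 → replaces 11 → [1, 2, 4, 5, 6, 9]
7 → replaces 9 → [1, 2, 4, 5, 6, 7]
Longest non-decreasing subsequence has length 6, so deletions = 15 − 6 = 9.

9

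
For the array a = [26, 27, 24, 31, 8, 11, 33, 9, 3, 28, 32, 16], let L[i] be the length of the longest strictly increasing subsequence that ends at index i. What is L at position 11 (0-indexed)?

3

dp[i] = 1 + max{dp[j] : j<i, a[j]<a[i]} (or 1 if no such j):
i:      0  1  2  3  4  5  6  7  8  9 10 11
a[i]:  26 27 24 31  8 11 33  9  3 28 32 16
dp:     1  2  1  3  1  2  4  2  1  3  4  3
At index 11 the value is 3.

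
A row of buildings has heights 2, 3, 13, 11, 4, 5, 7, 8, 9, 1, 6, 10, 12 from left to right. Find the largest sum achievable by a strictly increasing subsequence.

Let S[i] be the best sum of a strictly increasing subsequence ending at i:
i:      1  2  3  4  5  6  7  8  9 10 11 12 13
a[i]:   2  3 13 11  4  5  7  8  9  1  6 10 12
S:      2  5 18 16  9 14 21 29 38  1 20 48 60
Maximum is 60 (e.g. 2 + 3 + 4 + 5 + 7 + 8 + 9 + 10 + 12).

60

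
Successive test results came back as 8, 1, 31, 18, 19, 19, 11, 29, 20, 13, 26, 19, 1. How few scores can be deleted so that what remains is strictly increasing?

Fewest deletions = n − (longest strictly increasing subsequence).
Patience tails:
8 → extends → [8]
1 → replaces 8 → [1]
31 → extends → [1, 31]
18 → replaces 31 → [1, 18]
19 → extends → [1, 18, 19]
19 → already a tail → [1, 18, 19]
11 → replaces 18 → [1, 11, 19]
29 → extends → [1, 11, 19, 29]
20 → replaces 29 → [1, 11, 19, 20]
13 → replaces 19 → [1, 11, 13, 20]
26 → extends → [1, 11, 13, 20, 26]
19 → replaces 20 → [1, 11, 13, 19, 26]
1 → already a tail → [1, 11, 13, 19, 26]
Longest strictly increasing subsequence has length 5, so deletions = 13 − 5 = 8.

8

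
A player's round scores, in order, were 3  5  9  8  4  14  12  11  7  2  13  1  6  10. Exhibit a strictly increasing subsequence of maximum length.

3, 5, 9, 12, 13

Patience tails give the LIS length; then backtrack through the dp parents:
3 → extends → [3]
5 → extends → [3, 5]
9 → extends → [3, 5, 9]
8 → replaces 9 → [3, 5, 8]
4 → replaces 5 → [3, 4, 8]
14 → extends → [3, 4, 8, 14]
12 → replaces 14 → [3, 4, 8, 12]
11 → replaces 12 → [3, 4, 8, 11]
7 → replaces 8 → [3, 4, 7, 11]
2 → replaces 3 → [2, 4, 7, 11]
13 → extends → [2, 4, 7, 11, 13]
1 → replaces 2 → [1, 4, 7, 11, 13]
6 → replaces 7 → [1, 4, 6, 11, 13]
10 → replaces 11 → [1, 4, 6, 10, 13]
Length 5; one witness is 3, 5, 9, 12, 13.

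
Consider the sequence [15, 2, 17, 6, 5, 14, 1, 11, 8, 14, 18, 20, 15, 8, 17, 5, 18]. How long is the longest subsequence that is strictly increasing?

7

Track the smallest tail for each achievable length (strict):
15 → extends → [15]
2 → replaces 15 → [2]
17 → extends → [2, 17]
6 → replaces 17 → [2, 6]
5 → replaces 6 → [2, 5]
14 → extends → [2, 5, 14]
1 → replaces 2 → [1, 5, 14]
11 → replaces 14 → [1, 5, 11]
8 → replaces 11 → [1, 5, 8]
14 → extends → [1, 5, 8, 14]
18 → extends → [1, 5, 8, 14, 18]
20 → extends → [1, 5, 8, 14, 18, 20]
15 → replaces 18 → [1, 5, 8, 14, 15, 20]
8 → already a tail → [1, 5, 8, 14, 15, 20]
17 → replaces 20 → [1, 5, 8, 14, 15, 17]
5 → already a tail → [1, 5, 8, 14, 15, 17]
18 → extends → [1, 5, 8, 14, 15, 17, 18]
Seven tails, so the longest strictly increasing subsequence has length 7 (e.g. 2, 6, 11, 14, 15, 17, 18).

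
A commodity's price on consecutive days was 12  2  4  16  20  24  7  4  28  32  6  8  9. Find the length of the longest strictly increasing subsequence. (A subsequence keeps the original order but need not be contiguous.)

7

Track the smallest tail for each achievable length (strict):
12 → extends → [12]
2 → replaces 12 → [2]
4 → extends → [2, 4]
16 → extends → [2, 4, 16]
20 → extends → [2, 4, 16, 20]
24 → extends → [2, 4, 16, 20, 24]
7 → replaces 16 → [2, 4, 7, 20, 24]
4 → already a tail → [2, 4, 7, 20, 24]
28 → extends → [2, 4, 7, 20, 24, 28]
32 → extends → [2, 4, 7, 20, 24, 28, 32]
6 → replaces 7 → [2, 4, 6, 20, 24, 28, 32]
8 → replaces 20 → [2, 4, 6, 8, 24, 28, 32]
9 → replaces 24 → [2, 4, 6, 8, 9, 28, 32]
Seven tails, so the longest strictly increasing subsequence has length 7 (e.g. 2, 4, 16, 20, 24, 28, 32).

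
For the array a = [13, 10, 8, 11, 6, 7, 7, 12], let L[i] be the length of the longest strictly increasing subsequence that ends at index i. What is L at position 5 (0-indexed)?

dp[i] = 1 + max{dp[j] : j<i, a[j]<a[i]} (or 1 if no such j):
i:      0  1  2  3  4  5  6  7
a[i]:  13 10  8 11  6  7  7 12
dp:     1  1  1  2  1  2  2  3
At index 5 the value is 2.

2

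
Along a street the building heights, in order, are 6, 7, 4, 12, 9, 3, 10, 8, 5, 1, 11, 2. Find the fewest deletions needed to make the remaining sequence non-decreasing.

Fewest deletions = n − (longest non-decreasing subsequence).
Patience tails:
6 → extends → [6]
7 → extends → [6, 7]
4 → replaces 6 → [4, 7]
12 → extends → [4, 7, 12]
9 → replaces 12 → [4, 7, 9]
3 → replaces 4 → [3, 7, 9]
10 → extends → [3, 7, 9, 10]
8 → replaces 9 → [3, 7, 8, 10]
5 → replaces 7 → [3, 5, 8, 10]
1 → replaces 3 → [1, 5, 8, 10]
11 → extends → [1, 5, 8, 10, 11]
2 → replaces 5 → [1, 2, 8, 10, 11]
Longest non-decreasing subsequence has length 5, so deletions = 12 − 5 = 7.

7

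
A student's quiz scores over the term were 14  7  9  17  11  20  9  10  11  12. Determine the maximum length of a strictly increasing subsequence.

5

Track the smallest tail for each achievable length (strict):
14 → extends → [14]
7 → replaces 14 → [7]
9 → extends → [7, 9]
17 → extends → [7, 9, 17]
11 → replaces 17 → [7, 9, 11]
20 → extends → [7, 9, 11, 20]
9 → already a tail → [7, 9, 11, 20]
10 → replaces 11 → [7, 9, 10, 20]
11 → replaces 20 → [7, 9, 10, 11]
12 → extends → [7, 9, 10, 11, 12]
Five tails, so the longest strictly increasing subsequence has length 5 (e.g. 7, 9, 10, 11, 12).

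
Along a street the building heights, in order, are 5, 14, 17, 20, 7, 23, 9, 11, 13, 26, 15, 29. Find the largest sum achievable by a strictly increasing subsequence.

Let S[i] be the best sum of a strictly increasing subsequence ending at i:
i:       1   2   3   4   5   6   7   8   9  10  11  12
a[i]:    5  14  17  20   7  23   9  11  13  26  15  29
S:       5  19  36  56  12  79  21  32  45 105  60 134
Maximum is 134 (e.g. 5 + 14 + 17 + 20 + 23 + 26 + 29).

134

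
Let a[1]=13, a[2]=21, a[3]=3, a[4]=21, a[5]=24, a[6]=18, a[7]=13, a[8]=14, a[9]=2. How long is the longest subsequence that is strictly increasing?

Let dp[i] be the length of the longest such subsequence ending at index i:
i:      1  2  3  4  5  6  7  8  9
a[i]:  13 21  3 21 24 18 13 14  2
dp:     1  2  1  2  3  2  2  3  1
Maximum dp value is 3.

3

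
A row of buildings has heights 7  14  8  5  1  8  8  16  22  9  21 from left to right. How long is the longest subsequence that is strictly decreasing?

4

Negate each value so 'decreasing' becomes 'increasing', then run patience tails on the negated sequence:
-7 → extends → [-7]
-14 → replaces -7 → [-14]
-8 → extends → [-14, -8]
-5 → extends → [-14, -8, -5]
-1 → extends → [-14, -8, -5, -1]
-8 → already a tail → [-14, -8, -5, -1]
-8 → already a tail → [-14, -8, -5, -1]
-16 → replaces -14 → [-16, -8, -5, -1]
-22 → replaces -16 → [-22, -8, -5, -1]
-9 → replaces -8 → [-22, -9, -5, -1]
-21 → replaces -9 → [-22, -21, -5, -1]
Four tails, so the longest strictly decreasing subsequence of the original has length 4.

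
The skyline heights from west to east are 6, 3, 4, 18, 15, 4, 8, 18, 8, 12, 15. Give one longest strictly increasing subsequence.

3, 4, 8, 12, 15

Patience tails give the LIS length; then backtrack through the dp parents:
6 → extends → [6]
3 → replaces 6 → [3]
4 → extends → [3, 4]
18 → extends → [3, 4, 18]
15 → replaces 18 → [3, 4, 15]
4 → already a tail → [3, 4, 15]
8 → replaces 15 → [3, 4, 8]
18 → extends → [3, 4, 8, 18]
8 → already a tail → [3, 4, 8, 18]
12 → replaces 18 → [3, 4, 8, 12]
15 → extends → [3, 4, 8, 12, 15]
Length 5; one witness is 3, 4, 8, 12, 15.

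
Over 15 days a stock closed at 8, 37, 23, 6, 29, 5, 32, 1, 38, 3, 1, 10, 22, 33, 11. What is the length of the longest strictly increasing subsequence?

Track the smallest tail for each achievable length (strict):
8 → extends → [8]
37 → extends → [8, 37]
23 → replaces 37 → [8, 23]
6 → replaces 8 → [6, 23]
29 → extends → [6, 23, 29]
5 → replaces 6 → [5, 23, 29]
32 → extends → [5, 23, 29, 32]
1 → replaces 5 → [1, 23, 29, 32]
38 → extends → [1, 23, 29, 32, 38]
3 → replaces 23 → [1, 3, 29, 32, 38]
1 → already a tail → [1, 3, 29, 32, 38]
10 → replaces 29 → [1, 3, 10, 32, 38]
22 → replaces 32 → [1, 3, 10, 22, 38]
33 → replaces 38 → [1, 3, 10, 22, 33]
11 → replaces 22 → [1, 3, 10, 11, 33]
Five tails, so the longest strictly increasing subsequence has length 5 (e.g. 8, 23, 29, 32, 38).

5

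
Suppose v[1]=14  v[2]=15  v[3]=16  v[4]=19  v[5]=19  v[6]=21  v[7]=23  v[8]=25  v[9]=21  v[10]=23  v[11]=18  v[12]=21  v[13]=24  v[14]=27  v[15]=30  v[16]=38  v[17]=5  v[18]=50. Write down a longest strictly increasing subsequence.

Patience tails give the LIS length; then backtrack through the dp parents:
14 → extends → [14]
15 → extends → [14, 15]
16 → extends → [14, 15, 16]
19 → extends → [14, 15, 16, 19]
19 → already a tail → [14, 15, 16, 19]
21 → extends → [14, 15, 16, 19, 21]
23 → extends → [14, 15, 16, 19, 21, 23]
25 → extends → [14, 15, 16, 19, 21, 23, 25]
21 → already a tail → [14, 15, 16, 19, 21, 23, 25]
23 → already a tail → [14, 15, 16, 19, 21, 23, 25]
18 → replaces 19 → [14, 15, 16, 18, 21, 23, 25]
21 → already a tail → [14, 15, 16, 18, 21, 23, 25]
24 → replaces 25 → [14, 15, 16, 18, 21, 23, 24]
27 → extends → [14, 15, 16, 18, 21, 23, 24, 27]
30 → extends → [14, 15, 16, 18, 21, 23, 24, 27, 30]
38 → extends → [14, 15, 16, 18, 21, 23, 24, 27, 30, 38]
5 → replaces 14 → [5, 15, 16, 18, 21, 23, 24, 27, 30, 38]
50 → extends → [5, 15, 16, 18, 21, 23, 24, 27, 30, 38, 50]
Length 11; one witness is 14, 15, 16, 19, 21, 23, 25, 27, 30, 38, 50.

14, 15, 16, 19, 21, 23, 25, 27, 30, 38, 50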